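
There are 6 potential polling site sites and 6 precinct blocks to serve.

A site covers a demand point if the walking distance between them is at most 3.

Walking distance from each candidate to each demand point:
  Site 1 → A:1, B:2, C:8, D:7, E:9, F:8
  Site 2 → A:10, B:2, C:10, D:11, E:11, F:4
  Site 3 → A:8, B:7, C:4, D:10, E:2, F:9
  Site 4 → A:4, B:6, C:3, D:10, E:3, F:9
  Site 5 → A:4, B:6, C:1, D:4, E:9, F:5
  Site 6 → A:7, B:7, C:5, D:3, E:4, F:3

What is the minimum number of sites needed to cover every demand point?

Coverage sets (demand points within 3 of each site):
  Site 1: {A, B}
  Site 2: {B}
  Site 3: {E}
  Site 4: {C, E}
  Site 5: {C}
  Site 6: {D, F}
No 2 sites suffice: every size-2 union leaves at least one demand point uncovered.
But {Site 1, Site 4, Site 6} covers everything, so the minimum is 3.

3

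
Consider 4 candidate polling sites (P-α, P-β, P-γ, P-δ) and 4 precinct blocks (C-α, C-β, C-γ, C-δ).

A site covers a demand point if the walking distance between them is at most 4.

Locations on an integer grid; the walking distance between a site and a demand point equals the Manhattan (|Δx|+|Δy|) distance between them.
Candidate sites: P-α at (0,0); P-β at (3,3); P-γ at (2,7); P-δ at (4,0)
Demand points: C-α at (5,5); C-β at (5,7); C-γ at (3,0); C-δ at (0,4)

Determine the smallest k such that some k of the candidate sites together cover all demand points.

2

Coverage sets (demand points within 4 of each site):
  P-α: {C-γ, C-δ}
  P-β: {C-α, C-γ, C-δ}
  P-γ: {C-β}
  P-δ: {C-γ}
No single site covers all 4 demand points.
But {P-β, P-γ} covers everything, so the minimum is 2.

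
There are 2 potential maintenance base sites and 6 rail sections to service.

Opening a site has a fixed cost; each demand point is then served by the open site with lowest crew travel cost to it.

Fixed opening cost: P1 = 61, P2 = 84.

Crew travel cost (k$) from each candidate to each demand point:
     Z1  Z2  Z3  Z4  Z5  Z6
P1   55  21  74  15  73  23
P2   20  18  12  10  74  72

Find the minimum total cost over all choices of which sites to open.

Open {P2}: assign each demand point to its cheapest open site.
  Z1→P2 20, Z2→P2 18, Z3→P2 12, Z4→P2 10, Z5→P2 74, Z6→P2 72
  crew travel cost 206, fixed 84 → total 290.
Compare {P1, P2}: crew travel cost 156 + fixed 145 = 301.
Compare {P1}: crew travel cost 261 + fixed 61 = 322.

290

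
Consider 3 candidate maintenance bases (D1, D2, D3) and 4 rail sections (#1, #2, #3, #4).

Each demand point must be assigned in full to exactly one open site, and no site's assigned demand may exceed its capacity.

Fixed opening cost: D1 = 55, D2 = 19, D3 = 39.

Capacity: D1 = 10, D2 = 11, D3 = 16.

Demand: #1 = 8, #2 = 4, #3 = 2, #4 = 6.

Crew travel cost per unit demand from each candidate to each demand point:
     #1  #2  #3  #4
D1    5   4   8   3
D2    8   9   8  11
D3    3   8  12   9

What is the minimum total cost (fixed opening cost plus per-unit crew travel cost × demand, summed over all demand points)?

Open {D1, D3}; cheapest assignment that respects the capacities:
  D1 (cap 10, load 10): #2, #4 — cost 4×4 + 6×3 = 34
  D3 (cap 16, load 10): #1, #3 — cost 8×3 + 2×12 = 48
  Shipping 82, fixed 94 → total 176.
  Any other capacity-feasible assignment to {D1, D3} ships for at least 82.
Compare {D1, D2, D3}: its best feasible assignment gives total 187.
Compare {D1, D2}: its best feasible assignment gives total 188.
Every other set of open sites that can feasibly serve all demand totals ≥ 187 even under its best assignment. Minimum: 176.

176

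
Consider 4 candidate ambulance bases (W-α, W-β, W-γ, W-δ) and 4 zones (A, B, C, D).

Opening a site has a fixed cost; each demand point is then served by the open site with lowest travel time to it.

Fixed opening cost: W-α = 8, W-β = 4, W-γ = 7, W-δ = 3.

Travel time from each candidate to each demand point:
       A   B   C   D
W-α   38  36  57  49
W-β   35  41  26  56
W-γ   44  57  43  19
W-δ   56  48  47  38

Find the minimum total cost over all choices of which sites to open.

132

Open {W-β, W-γ}: assign each demand point to its cheapest open site.
  A→W-β 35, B→W-β 41, C→W-β 26, D→W-γ 19
  travel time 121, fixed 11 → total 132.
Compare {W-α, W-β, W-γ}: travel time 116 + fixed 19 = 135.
Compare {W-β, W-γ, W-δ}: travel time 121 + fixed 14 = 135.
Compare {W-α, W-β, W-γ, W-δ}: travel time 116 + fixed 22 = 138.
All other subsets cost ≥ 135. Minimum total cost: 132.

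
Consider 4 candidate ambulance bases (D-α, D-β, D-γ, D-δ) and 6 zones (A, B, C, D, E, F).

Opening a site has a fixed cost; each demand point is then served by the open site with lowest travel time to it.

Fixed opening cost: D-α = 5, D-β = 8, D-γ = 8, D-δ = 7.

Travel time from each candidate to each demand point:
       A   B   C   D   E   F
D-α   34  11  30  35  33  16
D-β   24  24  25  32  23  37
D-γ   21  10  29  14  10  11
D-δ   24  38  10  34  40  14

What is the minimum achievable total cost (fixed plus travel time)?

Open {D-γ, D-δ}: assign each demand point to its cheapest open site.
  A→D-γ 21, B→D-γ 10, C→D-δ 10, D→D-γ 14, E→D-γ 10, F→D-γ 11
  travel time 76, fixed 15 → total 91.
Compare {D-α, D-γ, D-δ}: travel time 76 + fixed 20 = 96.
Compare {D-β, D-γ, D-δ}: travel time 76 + fixed 23 = 99.
Compare {D-γ}: travel time 95 + fixed 8 = 103.
All other subsets cost ≥ 96. Minimum total cost: 91.

91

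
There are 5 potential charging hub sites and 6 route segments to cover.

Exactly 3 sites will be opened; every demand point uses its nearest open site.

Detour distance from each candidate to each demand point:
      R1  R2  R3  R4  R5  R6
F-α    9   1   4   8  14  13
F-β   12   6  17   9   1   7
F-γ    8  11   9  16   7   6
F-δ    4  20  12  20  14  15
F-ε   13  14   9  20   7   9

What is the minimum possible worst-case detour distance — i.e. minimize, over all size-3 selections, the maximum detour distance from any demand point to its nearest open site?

Open {F-α, F-β, F-γ}.
  Farthest demand point is R1 at detour distance 8 (to F-γ); all others are ≤ 8.
With {F-α, F-β, F-δ} the worst case is 8.
With {F-α, F-γ, F-δ} the worst case is 8.
No size-3 selection achieves below 8.

8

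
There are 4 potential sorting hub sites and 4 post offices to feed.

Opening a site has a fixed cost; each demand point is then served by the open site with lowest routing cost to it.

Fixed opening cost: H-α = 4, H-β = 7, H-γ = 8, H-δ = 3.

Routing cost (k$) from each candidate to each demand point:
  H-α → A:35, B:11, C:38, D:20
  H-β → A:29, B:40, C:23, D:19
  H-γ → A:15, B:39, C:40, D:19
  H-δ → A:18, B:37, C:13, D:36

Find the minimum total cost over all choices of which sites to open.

69

Open {H-α, H-δ}: assign each demand point to its cheapest open site.
  A→H-δ 18, B→H-α 11, C→H-δ 13, D→H-α 20
  routing cost 62, fixed 7 → total 69.
Compare {H-α, H-γ, H-δ}: routing cost 58 + fixed 15 = 73.
Compare {H-α, H-β, H-δ}: routing cost 61 + fixed 14 = 75.
Compare {H-α, H-β, H-γ, H-δ}: routing cost 58 + fixed 22 = 80.
All other subsets cost ≥ 73. Minimum total cost: 69.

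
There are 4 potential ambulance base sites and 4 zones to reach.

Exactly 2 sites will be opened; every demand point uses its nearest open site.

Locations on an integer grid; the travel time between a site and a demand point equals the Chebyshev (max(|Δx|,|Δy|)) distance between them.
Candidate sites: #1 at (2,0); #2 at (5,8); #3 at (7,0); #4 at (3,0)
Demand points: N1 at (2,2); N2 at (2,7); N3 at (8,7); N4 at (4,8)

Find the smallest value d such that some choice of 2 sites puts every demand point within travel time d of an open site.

3

Open {#1, #2}.
  Farthest demand point is N2 at travel time 3 (to #2); all others are ≤ 3.
With {#2, #4} the worst case is 3.
With {#2, #3} the worst case is 5.
No size-2 selection achieves below 3.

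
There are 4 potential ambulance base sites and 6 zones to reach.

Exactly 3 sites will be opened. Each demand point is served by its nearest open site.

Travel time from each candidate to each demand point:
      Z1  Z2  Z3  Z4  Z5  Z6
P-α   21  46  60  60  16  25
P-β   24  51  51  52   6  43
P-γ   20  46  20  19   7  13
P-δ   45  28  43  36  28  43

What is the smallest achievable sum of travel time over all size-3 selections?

106

Open {P-β, P-γ, P-δ}.
  Z1→P-γ 20, Z2→P-δ 28, Z3→P-γ 20, Z4→P-γ 19, Z5→P-β 6, Z6→P-γ 13  ⇒ total 106.
Compare {P-α, P-γ, P-δ}: total 107.
Compare {P-α, P-β, P-γ}: total 124.
No size-3 selection does better; minimum is 106.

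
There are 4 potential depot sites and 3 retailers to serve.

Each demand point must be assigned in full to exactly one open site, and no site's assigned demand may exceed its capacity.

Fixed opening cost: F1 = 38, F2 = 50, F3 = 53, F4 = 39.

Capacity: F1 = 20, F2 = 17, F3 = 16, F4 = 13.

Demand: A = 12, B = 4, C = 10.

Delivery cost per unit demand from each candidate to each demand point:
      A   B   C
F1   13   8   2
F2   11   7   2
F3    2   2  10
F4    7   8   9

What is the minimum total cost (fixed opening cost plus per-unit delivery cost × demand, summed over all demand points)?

143

Open {F1, F3}; cheapest assignment that respects the capacities:
  F1 (cap 20, load 10): C — cost 10×2 = 20
  F3 (cap 16, load 16): A, B — cost 12×2 + 4×2 = 32
  Shipping 52, fixed 91 → total 143.
  Any other capacity-feasible assignment to {F1, F3} ships for at least 52.
Compare {F2, F3}: its best feasible assignment gives total 155.
Compare {F1, F3, F4}: its best feasible assignment gives total 182.
Every other set of open sites that can feasibly serve all demand totals ≥ 155 even under its best assignment. Minimum: 143.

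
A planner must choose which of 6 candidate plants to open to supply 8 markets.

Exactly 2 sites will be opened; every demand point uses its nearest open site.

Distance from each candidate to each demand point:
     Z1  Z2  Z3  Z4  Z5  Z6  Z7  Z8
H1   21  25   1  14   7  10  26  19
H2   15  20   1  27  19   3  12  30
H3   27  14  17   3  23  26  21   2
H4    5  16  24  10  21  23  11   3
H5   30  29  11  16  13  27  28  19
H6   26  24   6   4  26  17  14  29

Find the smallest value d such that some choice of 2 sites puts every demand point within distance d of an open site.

16

Open {H1, H4}.
  Farthest demand point is Z2 at distance 16 (to H4); all others are ≤ 16.
With {H2, H3} the worst case is 19.
With {H2, H4} the worst case is 19.
No size-2 selection achieves below 16.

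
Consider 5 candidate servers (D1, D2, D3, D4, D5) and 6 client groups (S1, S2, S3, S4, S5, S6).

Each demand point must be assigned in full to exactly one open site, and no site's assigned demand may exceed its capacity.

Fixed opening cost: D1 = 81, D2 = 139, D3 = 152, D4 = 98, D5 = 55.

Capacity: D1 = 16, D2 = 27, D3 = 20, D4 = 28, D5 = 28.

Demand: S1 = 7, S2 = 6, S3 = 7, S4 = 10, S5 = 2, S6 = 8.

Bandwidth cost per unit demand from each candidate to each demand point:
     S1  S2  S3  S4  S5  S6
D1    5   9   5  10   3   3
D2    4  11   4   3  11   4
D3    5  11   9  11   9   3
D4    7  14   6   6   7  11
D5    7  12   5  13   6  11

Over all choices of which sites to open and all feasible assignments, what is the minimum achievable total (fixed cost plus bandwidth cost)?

390

Open {D1, D2}; cheapest assignment that respects the capacities:
  D1 (cap 16, load 16): S2, S5, S6 — cost 6×9 + 2×3 + 8×3 = 84
  D2 (cap 27, load 24): S1, S3, S4 — cost 7×4 + 7×4 + 10×3 = 86
  Shipping 170, fixed 220 → total 390.
  Any other capacity-feasible assignment to {D1, D2} ships for at least 170.
Compare {D2, D5}: its best feasible assignment gives total 403.
Compare {D1, D4}: its best feasible assignment gives total 414.
Every other set of open sites that can feasibly serve all demand totals ≥ 403 even under its best assignment. Minimum: 390.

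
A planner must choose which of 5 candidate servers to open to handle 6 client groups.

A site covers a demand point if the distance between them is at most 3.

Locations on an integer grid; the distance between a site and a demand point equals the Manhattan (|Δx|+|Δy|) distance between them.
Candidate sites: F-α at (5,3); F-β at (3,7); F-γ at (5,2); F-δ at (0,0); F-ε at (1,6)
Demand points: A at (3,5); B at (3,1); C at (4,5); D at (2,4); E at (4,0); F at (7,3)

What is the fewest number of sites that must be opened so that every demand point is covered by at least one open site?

3

Coverage sets (demand points within 3 of each site):
  F-α: {C, F}
  F-β: {A, C}
  F-γ: {B, E, F}
  F-δ: {}
  F-ε: {A, D}
No 2 sites suffice: every size-2 union leaves at least one demand point uncovered.
But {F-α, F-γ, F-ε} covers everything, so the minimum is 3.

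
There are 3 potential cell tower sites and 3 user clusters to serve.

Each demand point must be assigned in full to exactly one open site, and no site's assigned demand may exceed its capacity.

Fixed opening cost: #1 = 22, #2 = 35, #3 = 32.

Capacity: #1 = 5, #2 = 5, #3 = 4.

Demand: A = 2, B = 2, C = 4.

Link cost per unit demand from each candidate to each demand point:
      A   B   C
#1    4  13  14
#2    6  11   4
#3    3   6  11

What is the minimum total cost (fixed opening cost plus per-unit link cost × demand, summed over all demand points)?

Open {#2, #3}; cheapest assignment that respects the capacities:
  #2 (cap 5, load 4): C — cost 4×4 = 16
  #3 (cap 4, load 4): A, B — cost 2×3 + 2×6 = 18
  Shipping 34, fixed 67 → total 101.
  Any other capacity-feasible assignment to {#2, #3} ships for at least 34.
Compare {#1, #2}: its best feasible assignment gives total 107.
Compare {#1, #2, #3}: its best feasible assignment gives total 123.
Every other set of open sites that can feasibly serve all demand totals ≥ 107 even under its best assignment. Minimum: 101.

101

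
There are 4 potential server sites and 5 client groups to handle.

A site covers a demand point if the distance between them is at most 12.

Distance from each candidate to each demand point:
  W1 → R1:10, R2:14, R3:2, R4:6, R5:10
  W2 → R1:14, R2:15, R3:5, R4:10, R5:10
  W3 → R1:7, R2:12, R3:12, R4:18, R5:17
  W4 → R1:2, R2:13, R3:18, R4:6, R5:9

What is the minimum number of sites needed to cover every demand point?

Coverage sets (demand points within 12 of each site):
  W1: {R1, R3, R4, R5}
  W2: {R3, R4, R5}
  W3: {R1, R2, R3}
  W4: {R1, R4, R5}
No single site covers all 5 demand points.
But {W1, W3} covers everything, so the minimum is 2.

2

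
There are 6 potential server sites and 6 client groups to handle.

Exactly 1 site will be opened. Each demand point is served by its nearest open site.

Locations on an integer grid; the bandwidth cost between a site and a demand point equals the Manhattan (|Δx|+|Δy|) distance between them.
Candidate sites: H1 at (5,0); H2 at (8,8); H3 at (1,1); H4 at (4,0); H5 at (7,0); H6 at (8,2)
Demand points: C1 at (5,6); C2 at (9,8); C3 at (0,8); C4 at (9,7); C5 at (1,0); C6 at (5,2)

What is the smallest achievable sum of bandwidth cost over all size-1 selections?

Open {H2}.
  C1→H2 5, C2→H2 1, C3→H2 8, C4→H2 2, C5→H2 15, C6→H2 9  ⇒ total 40.
Compare {H6}: total 46.
Compare {H1}: total 48.
No size-1 selection does better; minimum is 40.

40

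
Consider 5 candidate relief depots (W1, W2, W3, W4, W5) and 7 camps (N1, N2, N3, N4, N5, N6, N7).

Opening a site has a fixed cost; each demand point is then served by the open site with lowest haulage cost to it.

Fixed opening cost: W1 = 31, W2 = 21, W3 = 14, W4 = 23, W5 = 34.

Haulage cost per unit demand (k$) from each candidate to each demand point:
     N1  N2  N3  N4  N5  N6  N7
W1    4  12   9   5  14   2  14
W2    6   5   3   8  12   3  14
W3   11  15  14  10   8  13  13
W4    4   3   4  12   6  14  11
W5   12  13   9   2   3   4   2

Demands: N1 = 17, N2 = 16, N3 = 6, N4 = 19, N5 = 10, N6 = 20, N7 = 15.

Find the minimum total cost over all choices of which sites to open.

366

Open {W1, W4, W5}: assign each demand point to its cheapest open site.
  N1→W1 17×4=68, N2→W4 16×3=48, N3→W4 6×4=24, N4→W5 19×2=38, N5→W5 10×3=30, N6→W1 20×2=40, N7→W5 15×2=30
  haulage cost 278, fixed 88 → total 366.
Compare {W2, W4, W5}: haulage cost 292 + fixed 78 = 370.
Compare {W4, W5}: haulage cost 318 + fixed 57 = 375.
Compare {W1, W3, W4, W5}: haulage cost 278 + fixed 102 = 380.
All other subsets cost ≥ 370. Minimum total cost: 366.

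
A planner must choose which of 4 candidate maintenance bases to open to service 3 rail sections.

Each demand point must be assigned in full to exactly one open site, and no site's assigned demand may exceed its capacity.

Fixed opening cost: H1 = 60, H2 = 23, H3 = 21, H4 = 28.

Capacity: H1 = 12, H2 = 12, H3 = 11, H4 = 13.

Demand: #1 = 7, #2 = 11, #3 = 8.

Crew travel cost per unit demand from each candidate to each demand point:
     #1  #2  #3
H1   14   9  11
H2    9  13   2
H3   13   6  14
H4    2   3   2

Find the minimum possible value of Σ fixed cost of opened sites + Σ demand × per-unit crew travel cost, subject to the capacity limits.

168

Open {H2, H3, H4}; cheapest assignment that respects the capacities:
  H2 (cap 12, load 8): #3 — cost 8×2 = 16
  H3 (cap 11, load 11): #2 — cost 11×6 = 66
  H4 (cap 13, load 7): #1 — cost 7×2 = 14
  Shipping 96, fixed 72 → total 168.
  Any other capacity-feasible assignment to {H2, H3, H4} ships for at least 96.
Compare {H1, H2, H3, H4}: its best feasible assignment gives total 228.
Compare {H1, H2, H4}: its best feasible assignment gives total 240.
Every other set of open sites that can feasibly serve all demand totals ≥ 228 even under its best assignment. Minimum: 168.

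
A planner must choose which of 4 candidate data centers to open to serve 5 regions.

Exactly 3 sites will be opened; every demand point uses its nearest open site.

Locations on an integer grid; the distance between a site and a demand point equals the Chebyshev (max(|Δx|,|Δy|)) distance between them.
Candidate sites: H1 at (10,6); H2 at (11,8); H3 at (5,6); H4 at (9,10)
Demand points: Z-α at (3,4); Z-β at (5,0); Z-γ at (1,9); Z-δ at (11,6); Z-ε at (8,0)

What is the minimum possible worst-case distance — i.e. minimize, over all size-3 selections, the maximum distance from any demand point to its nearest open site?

Open {H1, H2, H3}.
  Farthest demand point is Z-β at distance 6 (to H1); all others are ≤ 6.
With {H1, H3, H4} the worst case is 6.
With {H2, H3, H4} the worst case is 6.
No size-3 selection achieves below 6.

6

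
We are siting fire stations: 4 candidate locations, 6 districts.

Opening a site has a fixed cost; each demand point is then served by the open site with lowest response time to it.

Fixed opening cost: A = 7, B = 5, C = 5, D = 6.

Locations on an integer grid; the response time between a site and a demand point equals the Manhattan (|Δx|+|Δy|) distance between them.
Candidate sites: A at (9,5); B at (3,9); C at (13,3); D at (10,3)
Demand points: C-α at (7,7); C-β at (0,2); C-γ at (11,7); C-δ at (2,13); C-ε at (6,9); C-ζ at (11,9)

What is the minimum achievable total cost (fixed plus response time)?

Open {A, B}: assign each demand point to its cheapest open site.
  C-α→A 4, C-β→B 10, C-γ→A 4, C-δ→B 5, C-ε→B 3, C-ζ→A 6
  response time 32, fixed 12 → total 44.
Compare {B}: response time 42 + fixed 5 = 47.
Compare {B, D}: response time 36 + fixed 11 = 47.
Compare {B, C}: response time 38 + fixed 10 = 48.
All other subsets cost ≥ 47. Minimum total cost: 44.

44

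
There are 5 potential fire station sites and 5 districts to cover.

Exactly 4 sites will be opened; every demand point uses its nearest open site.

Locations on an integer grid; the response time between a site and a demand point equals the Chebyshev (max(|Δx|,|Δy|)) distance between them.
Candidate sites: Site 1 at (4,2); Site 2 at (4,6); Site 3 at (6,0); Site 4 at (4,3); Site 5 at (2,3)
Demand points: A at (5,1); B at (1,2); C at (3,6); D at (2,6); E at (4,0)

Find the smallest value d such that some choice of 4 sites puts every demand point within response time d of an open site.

2

Open {Site 1, Site 2, Site 3, Site 5}.
  Farthest demand point is D at response time 2 (to Site 2); all others are ≤ 2.
With {Site 1, Site 2, Site 4, Site 5} the worst case is 2.
With {Site 2, Site 3, Site 4, Site 5} the worst case is 2.
No size-4 selection achieves below 2.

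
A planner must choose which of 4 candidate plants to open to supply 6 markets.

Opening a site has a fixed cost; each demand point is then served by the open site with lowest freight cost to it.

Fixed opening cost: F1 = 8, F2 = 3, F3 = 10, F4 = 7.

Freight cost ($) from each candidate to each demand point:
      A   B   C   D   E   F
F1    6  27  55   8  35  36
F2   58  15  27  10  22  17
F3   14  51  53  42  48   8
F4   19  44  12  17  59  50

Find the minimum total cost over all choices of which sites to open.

Open {F1, F2, F4}: assign each demand point to its cheapest open site.
  A→F1 6, B→F2 15, C→F4 12, D→F1 8, E→F2 22, F→F2 17
  freight cost 80, fixed 18 → total 98.
Compare {F1, F2, F3, F4}: freight cost 71 + fixed 28 = 99.
Compare {F2, F3, F4}: freight cost 81 + fixed 20 = 101.
Compare {F2, F4}: freight cost 95 + fixed 10 = 105.
All other subsets cost ≥ 99. Minimum total cost: 98.

98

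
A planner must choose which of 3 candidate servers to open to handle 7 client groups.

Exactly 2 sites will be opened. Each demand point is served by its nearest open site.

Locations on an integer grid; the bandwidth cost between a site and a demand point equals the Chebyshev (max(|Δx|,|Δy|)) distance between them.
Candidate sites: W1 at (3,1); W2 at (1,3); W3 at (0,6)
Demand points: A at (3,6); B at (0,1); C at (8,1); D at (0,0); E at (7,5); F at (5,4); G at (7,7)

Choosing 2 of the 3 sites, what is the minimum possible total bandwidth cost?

Open {W1, W2}.
  A→W2 3, B→W2 2, C→W1 5, D→W1 3, E→W1 4, F→W1 3, G→W1 6  ⇒ total 26.
Compare {W1, W3}: total 27.
Compare {W2, W3}: total 31.

26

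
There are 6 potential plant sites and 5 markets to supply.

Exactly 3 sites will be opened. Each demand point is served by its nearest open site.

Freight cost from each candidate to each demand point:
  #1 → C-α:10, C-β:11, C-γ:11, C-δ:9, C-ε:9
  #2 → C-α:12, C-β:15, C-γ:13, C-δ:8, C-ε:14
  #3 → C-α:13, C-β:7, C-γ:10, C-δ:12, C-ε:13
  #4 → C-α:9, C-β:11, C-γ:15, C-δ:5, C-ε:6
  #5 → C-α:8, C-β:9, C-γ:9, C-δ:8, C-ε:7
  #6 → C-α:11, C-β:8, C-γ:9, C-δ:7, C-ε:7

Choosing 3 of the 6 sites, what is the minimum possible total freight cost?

35

Open {#3, #4, #5}.
  C-α→#5 8, C-β→#3 7, C-γ→#5 9, C-δ→#4 5, C-ε→#4 6  ⇒ total 35.
Compare {#3, #4, #6}: total 36.
Compare {#4, #5, #6}: total 36.
No size-3 selection does better; minimum is 35.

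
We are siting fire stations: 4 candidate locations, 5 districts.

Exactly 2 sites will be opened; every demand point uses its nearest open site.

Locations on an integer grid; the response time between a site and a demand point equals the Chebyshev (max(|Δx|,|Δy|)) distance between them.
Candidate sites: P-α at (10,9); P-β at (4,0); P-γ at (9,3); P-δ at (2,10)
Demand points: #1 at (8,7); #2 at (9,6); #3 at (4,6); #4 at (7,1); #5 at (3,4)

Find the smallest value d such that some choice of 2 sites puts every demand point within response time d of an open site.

Open {P-β, P-γ}.
  Farthest demand point is #3 at response time 5 (to P-γ); all others are ≤ 5.
With {P-α, P-β} the worst case is 6.
With {P-α, P-γ} the worst case is 6.
No size-2 selection achieves below 5.

5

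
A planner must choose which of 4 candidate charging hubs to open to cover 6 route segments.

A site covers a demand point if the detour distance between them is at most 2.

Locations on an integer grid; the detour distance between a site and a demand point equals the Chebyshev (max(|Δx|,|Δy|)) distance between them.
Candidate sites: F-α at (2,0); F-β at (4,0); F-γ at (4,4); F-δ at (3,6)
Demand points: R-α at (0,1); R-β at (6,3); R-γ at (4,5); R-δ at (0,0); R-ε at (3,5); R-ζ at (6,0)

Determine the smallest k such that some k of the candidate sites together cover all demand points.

3

Coverage sets (demand points within 2 of each site):
  F-α: {R-α, R-δ}
  F-β: {R-ζ}
  F-γ: {R-β, R-γ, R-ε}
  F-δ: {R-γ, R-ε}
No 2 sites suffice: every size-2 union leaves at least one demand point uncovered.
But {F-α, F-β, F-γ} covers everything, so the minimum is 3.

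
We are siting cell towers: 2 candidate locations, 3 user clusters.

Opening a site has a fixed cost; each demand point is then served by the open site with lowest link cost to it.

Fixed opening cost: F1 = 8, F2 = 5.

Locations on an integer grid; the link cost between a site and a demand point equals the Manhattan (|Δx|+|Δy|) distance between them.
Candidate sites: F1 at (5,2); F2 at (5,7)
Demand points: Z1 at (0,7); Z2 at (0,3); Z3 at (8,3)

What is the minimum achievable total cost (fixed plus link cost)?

26

Open {F2}: assign each demand point to its cheapest open site.
  Z1→F2 5, Z2→F2 9, Z3→F2 7
  link cost 21, fixed 5 → total 26.
Compare {F1}: link cost 20 + fixed 8 = 28.
Compare {F1, F2}: link cost 15 + fixed 13 = 28.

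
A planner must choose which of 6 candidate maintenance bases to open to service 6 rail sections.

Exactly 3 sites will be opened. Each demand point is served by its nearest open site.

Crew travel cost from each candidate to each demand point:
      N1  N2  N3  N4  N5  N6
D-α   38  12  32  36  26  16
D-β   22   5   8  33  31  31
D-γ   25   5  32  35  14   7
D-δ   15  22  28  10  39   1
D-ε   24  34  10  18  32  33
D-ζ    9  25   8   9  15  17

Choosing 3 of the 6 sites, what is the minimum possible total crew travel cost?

Open {D-γ, D-δ, D-ζ}.
  N1→D-ζ 9, N2→D-γ 5, N3→D-ζ 8, N4→D-ζ 9, N5→D-γ 14, N6→D-δ 1  ⇒ total 46.
Compare {D-β, D-δ, D-ζ}: total 47.
Compare {D-α, D-γ, D-ζ}: total 52.
No size-3 selection does better; minimum is 46.

46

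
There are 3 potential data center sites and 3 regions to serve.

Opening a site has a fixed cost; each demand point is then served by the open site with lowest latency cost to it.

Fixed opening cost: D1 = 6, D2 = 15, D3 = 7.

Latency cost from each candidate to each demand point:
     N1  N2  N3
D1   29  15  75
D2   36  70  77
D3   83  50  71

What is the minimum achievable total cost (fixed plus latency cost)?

125

Open {D1}: assign each demand point to its cheapest open site.
  N1→D1 29, N2→D1 15, N3→D1 75
  latency cost 119, fixed 6 → total 125.
Compare {D1, D3}: latency cost 115 + fixed 13 = 128.
Compare {D1, D2}: latency cost 119 + fixed 21 = 140.
Compare {D1, D2, D3}: latency cost 115 + fixed 28 = 143.
All other subsets cost ≥ 128. Minimum total cost: 125.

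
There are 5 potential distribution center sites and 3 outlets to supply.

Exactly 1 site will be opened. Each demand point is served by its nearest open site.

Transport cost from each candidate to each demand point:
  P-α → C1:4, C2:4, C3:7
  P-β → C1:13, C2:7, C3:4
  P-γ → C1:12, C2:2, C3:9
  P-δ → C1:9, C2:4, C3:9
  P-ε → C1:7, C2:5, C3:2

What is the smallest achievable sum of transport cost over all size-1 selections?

14

Open {P-ε}.
  C1→P-ε 7, C2→P-ε 5, C3→P-ε 2  ⇒ total 14.
Compare {P-α}: total 15.
Compare {P-δ}: total 22.
No size-1 selection does better; minimum is 14.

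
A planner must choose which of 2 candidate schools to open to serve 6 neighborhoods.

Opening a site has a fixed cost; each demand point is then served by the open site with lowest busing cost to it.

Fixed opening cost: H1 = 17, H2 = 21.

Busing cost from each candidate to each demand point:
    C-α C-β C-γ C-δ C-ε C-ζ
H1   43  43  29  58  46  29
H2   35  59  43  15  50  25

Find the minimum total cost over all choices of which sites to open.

231

Open {H1, H2}: assign each demand point to its cheapest open site.
  C-α→H2 35, C-β→H1 43, C-γ→H1 29, C-δ→H2 15, C-ε→H1 46, C-ζ→H2 25
  busing cost 193, fixed 38 → total 231.
Compare {H2}: busing cost 227 + fixed 21 = 248.
Compare {H1}: busing cost 248 + fixed 17 = 265.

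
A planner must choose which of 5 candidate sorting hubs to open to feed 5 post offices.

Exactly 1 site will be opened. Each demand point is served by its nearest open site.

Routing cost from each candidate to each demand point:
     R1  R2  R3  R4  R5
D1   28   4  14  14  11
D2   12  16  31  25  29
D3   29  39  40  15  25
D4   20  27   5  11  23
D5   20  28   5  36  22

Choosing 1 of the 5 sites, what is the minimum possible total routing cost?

Open {D1}.
  R1→D1 28, R2→D1 4, R3→D1 14, R4→D1 14, R5→D1 11  ⇒ total 71.
Compare {D4}: total 86.
Compare {D5}: total 111.
No size-1 selection does better; minimum is 71.

71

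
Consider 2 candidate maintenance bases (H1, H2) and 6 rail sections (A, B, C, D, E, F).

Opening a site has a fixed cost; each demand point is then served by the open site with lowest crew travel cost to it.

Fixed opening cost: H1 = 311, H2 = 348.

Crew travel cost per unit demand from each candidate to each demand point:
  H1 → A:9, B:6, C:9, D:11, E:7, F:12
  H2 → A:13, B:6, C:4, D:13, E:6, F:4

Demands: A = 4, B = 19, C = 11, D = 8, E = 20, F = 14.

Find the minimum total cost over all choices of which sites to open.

838

Open {H2}: assign each demand point to its cheapest open site.
  A→H2 4×13=52, B→H2 19×6=114, C→H2 11×4=44, D→H2 8×13=104, E→H2 20×6=120, F→H2 14×4=56
  crew travel cost 490, fixed 348 → total 838.
Compare {H1}: crew travel cost 645 + fixed 311 = 956.
Compare {H1, H2}: crew travel cost 458 + fixed 659 = 1117.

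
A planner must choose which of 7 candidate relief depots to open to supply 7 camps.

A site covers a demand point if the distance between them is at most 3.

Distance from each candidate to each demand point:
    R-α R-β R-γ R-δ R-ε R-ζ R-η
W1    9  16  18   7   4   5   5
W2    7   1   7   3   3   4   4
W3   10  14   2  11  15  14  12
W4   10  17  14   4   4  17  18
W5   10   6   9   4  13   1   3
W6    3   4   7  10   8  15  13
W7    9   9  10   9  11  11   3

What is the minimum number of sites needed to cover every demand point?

4

Coverage sets (demand points within 3 of each site):
  W1: {}
  W2: {R-β, R-δ, R-ε}
  W3: {R-γ}
  W4: {}
  W5: {R-ζ, R-η}
  W6: {R-α}
  W7: {R-η}
No 3 sites suffice: every size-3 union leaves at least one demand point uncovered.
But {W2, W3, W5, W6} covers everything, so the minimum is 4.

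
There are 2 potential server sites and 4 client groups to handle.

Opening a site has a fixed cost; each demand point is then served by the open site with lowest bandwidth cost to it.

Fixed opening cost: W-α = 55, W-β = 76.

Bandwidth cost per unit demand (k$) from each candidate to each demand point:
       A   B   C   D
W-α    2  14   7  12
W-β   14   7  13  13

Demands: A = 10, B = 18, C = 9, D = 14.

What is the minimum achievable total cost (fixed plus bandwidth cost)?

Open {W-α, W-β}: assign each demand point to its cheapest open site.
  A→W-α 10×2=20, B→W-β 18×7=126, C→W-α 9×7=63, D→W-α 14×12=168
  bandwidth cost 377, fixed 131 → total 508.
Compare {W-α}: bandwidth cost 503 + fixed 55 = 558.
Compare {W-β}: bandwidth cost 565 + fixed 76 = 641.

508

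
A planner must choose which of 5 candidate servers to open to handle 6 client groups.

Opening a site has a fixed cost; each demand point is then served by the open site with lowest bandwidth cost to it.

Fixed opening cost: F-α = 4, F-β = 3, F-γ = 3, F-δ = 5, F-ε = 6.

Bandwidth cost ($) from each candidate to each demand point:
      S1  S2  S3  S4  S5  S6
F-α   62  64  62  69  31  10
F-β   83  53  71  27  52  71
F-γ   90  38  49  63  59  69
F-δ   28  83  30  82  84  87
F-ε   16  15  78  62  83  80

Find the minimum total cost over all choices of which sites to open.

Open {F-α, F-β, F-δ, F-ε}: assign each demand point to its cheapest open site.
  S1→F-ε 16, S2→F-ε 15, S3→F-δ 30, S4→F-β 27, S5→F-α 31, S6→F-α 10
  bandwidth cost 129, fixed 18 → total 147.
Compare {F-α, F-β, F-γ, F-δ, F-ε}: bandwidth cost 129 + fixed 21 = 150.
Compare {F-α, F-β, F-γ, F-ε}: bandwidth cost 148 + fixed 16 = 164.
Compare {F-α, F-β, F-ε}: bandwidth cost 161 + fixed 13 = 174.
All other subsets cost ≥ 150. Minimum total cost: 147.

147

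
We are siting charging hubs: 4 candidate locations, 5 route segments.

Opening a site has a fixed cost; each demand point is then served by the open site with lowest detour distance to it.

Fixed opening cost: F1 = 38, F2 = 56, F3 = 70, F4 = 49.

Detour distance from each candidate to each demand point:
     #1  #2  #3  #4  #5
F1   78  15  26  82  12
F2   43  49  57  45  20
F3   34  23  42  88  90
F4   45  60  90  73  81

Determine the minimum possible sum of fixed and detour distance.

235

Open {F1, F2}: assign each demand point to its cheapest open site.
  #1→F2 43, #2→F1 15, #3→F1 26, #4→F2 45, #5→F1 12
  detour distance 141, fixed 94 → total 235.
Compare {F1}: detour distance 213 + fixed 38 = 251.
Compare {F1, F4}: detour distance 171 + fixed 87 = 258.
Compare {F2}: detour distance 214 + fixed 56 = 270.
All other subsets cost ≥ 251. Minimum total cost: 235.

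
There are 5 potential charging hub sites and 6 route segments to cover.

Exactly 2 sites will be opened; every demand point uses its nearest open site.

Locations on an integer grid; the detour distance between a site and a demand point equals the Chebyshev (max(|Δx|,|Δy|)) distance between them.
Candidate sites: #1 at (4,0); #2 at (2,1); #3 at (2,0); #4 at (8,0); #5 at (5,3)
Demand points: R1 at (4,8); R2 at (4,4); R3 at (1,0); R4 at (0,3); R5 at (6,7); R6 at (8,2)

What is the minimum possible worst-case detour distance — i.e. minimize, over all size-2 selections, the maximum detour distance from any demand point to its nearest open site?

Open {#1, #5}.
  Farthest demand point is R1 at detour distance 5 (to #5); all others are ≤ 5.
With {#2, #5} the worst case is 5.
With {#3, #5} the worst case is 5.
No size-2 selection achieves below 5.

5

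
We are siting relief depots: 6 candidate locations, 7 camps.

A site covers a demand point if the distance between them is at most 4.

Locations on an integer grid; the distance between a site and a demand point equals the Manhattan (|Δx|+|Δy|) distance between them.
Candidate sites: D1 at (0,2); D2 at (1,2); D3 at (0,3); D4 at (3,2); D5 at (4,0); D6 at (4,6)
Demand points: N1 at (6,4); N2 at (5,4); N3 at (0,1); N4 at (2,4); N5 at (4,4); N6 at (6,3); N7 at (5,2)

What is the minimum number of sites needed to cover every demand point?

Coverage sets (demand points within 4 of each site):
  D1: {N3, N4}
  D2: {N3, N4, N7}
  D3: {N3, N4}
  D4: {N2, N3, N4, N5, N6, N7}
  D5: {N5, N7}
  D6: {N1, N2, N4, N5}
No single site covers all 7 demand points.
But {D4, D6} covers everything, so the minimum is 2.

2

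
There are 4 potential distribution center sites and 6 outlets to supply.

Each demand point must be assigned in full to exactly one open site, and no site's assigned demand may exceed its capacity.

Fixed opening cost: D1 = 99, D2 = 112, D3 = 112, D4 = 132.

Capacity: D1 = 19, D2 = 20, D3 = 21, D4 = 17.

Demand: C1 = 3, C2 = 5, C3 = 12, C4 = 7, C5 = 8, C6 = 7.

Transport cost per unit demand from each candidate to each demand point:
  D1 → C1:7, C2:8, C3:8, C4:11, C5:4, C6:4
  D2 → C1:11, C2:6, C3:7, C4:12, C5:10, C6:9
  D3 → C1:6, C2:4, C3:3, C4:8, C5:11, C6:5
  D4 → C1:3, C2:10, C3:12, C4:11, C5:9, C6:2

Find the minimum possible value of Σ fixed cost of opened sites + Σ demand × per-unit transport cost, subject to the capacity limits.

Open {D1, D2, D3}; cheapest assignment that respects the capacities:
  D1 (cap 19, load 18): C1, C5, C6 — cost 3×7 + 8×4 + 7×4 = 81
  D2 (cap 20, load 5): C2 — cost 5×6 = 30
  D3 (cap 21, load 19): C3, C4 — cost 12×3 + 7×8 = 92
  Shipping 203, fixed 323 → total 526.
  Any other capacity-feasible assignment to {D1, D2, D3} ships for at least 203.
Compare {D1, D3, D4}: its best feasible assignment gives total 530.
Compare {D2, D3, D4}: its best feasible assignment gives total 581.
Every other set of open sites that can feasibly serve all demand totals ≥ 530 even under its best assignment. Minimum: 526.

526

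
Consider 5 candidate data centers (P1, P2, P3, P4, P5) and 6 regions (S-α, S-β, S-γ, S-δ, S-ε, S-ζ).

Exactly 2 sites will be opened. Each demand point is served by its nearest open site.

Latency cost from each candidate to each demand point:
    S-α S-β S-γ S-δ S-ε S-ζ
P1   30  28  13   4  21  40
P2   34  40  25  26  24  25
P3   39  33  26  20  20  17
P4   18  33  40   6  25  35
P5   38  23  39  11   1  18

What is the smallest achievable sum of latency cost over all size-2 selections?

Open {P1, P5}.
  S-α→P1 30, S-β→P5 23, S-γ→P1 13, S-δ→P1 4, S-ε→P5 1, S-ζ→P5 18  ⇒ total 89.
Compare {P4, P5}: total 105.
Compare {P1, P3}: total 112.
No size-2 selection does better; minimum is 89.

89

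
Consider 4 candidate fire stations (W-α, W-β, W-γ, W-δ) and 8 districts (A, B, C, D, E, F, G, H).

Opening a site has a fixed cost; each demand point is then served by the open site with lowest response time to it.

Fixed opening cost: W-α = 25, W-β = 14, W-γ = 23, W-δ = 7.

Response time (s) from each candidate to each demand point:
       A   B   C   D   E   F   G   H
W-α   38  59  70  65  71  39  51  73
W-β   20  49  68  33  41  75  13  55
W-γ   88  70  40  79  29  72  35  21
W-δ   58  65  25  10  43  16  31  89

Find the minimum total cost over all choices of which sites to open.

227

Open {W-β, W-γ, W-δ}: assign each demand point to its cheapest open site.
  A→W-β 20, B→W-β 49, C→W-δ 25, D→W-δ 10, E→W-γ 29, F→W-δ 16, G→W-β 13, H→W-γ 21
  response time 183, fixed 44 → total 227.
Compare {W-β, W-δ}: response time 229 + fixed 21 = 250.
Compare {W-α, W-β, W-γ, W-δ}: response time 183 + fixed 69 = 252.
Compare {W-α, W-β, W-δ}: response time 229 + fixed 46 = 275.
All other subsets cost ≥ 250. Minimum total cost: 227.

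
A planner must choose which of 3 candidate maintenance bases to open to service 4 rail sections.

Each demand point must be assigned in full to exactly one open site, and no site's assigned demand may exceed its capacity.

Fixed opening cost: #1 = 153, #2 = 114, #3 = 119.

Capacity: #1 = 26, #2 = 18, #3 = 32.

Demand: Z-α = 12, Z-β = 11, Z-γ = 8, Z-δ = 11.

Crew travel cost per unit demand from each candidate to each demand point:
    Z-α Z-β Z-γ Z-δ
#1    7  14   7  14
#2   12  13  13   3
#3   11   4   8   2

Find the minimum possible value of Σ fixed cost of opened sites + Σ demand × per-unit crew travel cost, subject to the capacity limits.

Open {#1, #3}; cheapest assignment that respects the capacities:
  #1 (cap 26, load 20): Z-α, Z-γ — cost 12×7 + 8×7 = 140
  #3 (cap 32, load 22): Z-β, Z-δ — cost 11×4 + 11×2 = 66
  Shipping 206, fixed 272 → total 478.
  Any other capacity-feasible assignment to {#1, #3} ships for at least 206.
Compare {#2, #3}: its best feasible assignment gives total 506.
Compare {#1, #2, #3}: its best feasible assignment gives total 592.
Every other set of open sites that can feasibly serve all demand totals ≥ 506 even under its best assignment. Minimum: 478.

478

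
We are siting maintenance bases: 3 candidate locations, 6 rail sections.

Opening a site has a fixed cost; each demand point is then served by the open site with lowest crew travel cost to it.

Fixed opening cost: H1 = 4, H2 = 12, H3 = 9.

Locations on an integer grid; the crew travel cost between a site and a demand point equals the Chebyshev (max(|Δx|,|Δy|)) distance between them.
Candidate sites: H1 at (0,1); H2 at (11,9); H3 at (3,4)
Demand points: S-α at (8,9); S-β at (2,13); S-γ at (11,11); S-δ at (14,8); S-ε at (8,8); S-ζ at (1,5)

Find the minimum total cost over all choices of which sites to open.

40

Open {H1, H2}: assign each demand point to its cheapest open site.
  S-α→H2 3, S-β→H2 9, S-γ→H2 2, S-δ→H2 3, S-ε→H2 3, S-ζ→H1 4
  crew travel cost 24, fixed 16 → total 40.
Compare {H2}: crew travel cost 30 + fixed 12 = 42.
Compare {H2, H3}: crew travel cost 22 + fixed 21 = 43.
Compare {H1, H2, H3}: crew travel cost 22 + fixed 25 = 47.
All other subsets cost ≥ 42. Minimum total cost: 40.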